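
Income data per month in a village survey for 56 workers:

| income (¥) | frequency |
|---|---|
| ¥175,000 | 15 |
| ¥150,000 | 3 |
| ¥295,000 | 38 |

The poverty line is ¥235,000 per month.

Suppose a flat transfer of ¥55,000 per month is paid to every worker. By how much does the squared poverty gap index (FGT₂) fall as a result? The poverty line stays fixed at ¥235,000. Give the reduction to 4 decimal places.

Before: below the line — 3×¥150,000, 15×¥175,000; squared poverty gap index (FGT₂) = 0.024470.
After the ¥55,000 transfer: below the line — 3×¥205,000, 15×¥230,000; squared poverty gap index (FGT₂) = 0.000994.
Reduction = 0.024470 − 0.000994 = 0.0235.

0.0235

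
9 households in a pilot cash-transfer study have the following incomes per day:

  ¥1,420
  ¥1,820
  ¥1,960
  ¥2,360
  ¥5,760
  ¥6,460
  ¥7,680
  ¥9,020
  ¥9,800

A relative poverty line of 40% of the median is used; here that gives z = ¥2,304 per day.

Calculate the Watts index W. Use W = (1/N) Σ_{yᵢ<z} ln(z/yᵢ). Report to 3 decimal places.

0.098

Below the line: ¥1,420, ¥1,820, ¥1,960 (q = 3 of N = 9).
Log shortfalls: ln(2304/1420) = 0.4840; ln(2304/1820) = 0.2358; ln(2304/1960) = 0.1617.
W = 0.881502 / 9 = 0.098.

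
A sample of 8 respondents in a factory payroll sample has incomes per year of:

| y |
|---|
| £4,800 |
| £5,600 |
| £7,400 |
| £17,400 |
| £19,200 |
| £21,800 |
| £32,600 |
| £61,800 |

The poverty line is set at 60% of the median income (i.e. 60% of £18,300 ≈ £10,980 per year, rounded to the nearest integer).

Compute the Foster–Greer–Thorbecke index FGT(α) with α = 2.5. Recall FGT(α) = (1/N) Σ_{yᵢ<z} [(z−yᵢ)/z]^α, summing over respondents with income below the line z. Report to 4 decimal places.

0.0583

Below the line: £4,800, £5,600, £7,400 (q = 3 of N = 8).
Shortfall ratios: (10980−4800)/10980 = 0.5628; (10980−5600)/10980 = 0.4900; (10980−7400)/10980 = 0.3260.
Raised to α = 2.5: 0.23767; 0.16805; 0.06070.
Sum = 0.466421; FGT(2.5) = 0.466421 / 8 = 0.0583.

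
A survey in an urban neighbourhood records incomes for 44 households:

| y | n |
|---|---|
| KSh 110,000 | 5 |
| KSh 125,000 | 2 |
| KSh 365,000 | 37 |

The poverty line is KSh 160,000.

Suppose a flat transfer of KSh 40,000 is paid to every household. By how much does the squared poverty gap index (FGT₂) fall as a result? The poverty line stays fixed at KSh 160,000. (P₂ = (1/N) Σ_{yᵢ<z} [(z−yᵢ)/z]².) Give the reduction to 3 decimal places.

0.013

Before: below the line — 5×KSh 110,000, 2×KSh 125,000; squared poverty gap index (FGT₂) = 0.01327.
After the KSh 40,000 transfer: below the line — 5×KSh 150,000; squared poverty gap index (FGT₂) = 0.00044.
Reduction = 0.01327 − 0.00044 = 0.013.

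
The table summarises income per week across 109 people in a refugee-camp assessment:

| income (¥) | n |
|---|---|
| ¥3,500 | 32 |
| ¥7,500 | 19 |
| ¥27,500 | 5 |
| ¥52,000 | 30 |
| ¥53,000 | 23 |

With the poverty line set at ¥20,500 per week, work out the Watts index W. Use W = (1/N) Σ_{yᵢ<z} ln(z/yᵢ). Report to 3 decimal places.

0.694

Incomes under z: 32×¥3,500, 19×¥7,500 (q = 51 of N = 109).
Log shortfalls: ln(20500/3500) = 1.7677 (×32); ln(20500/7500) = 1.0055 (×19).
W = 75.670097 / 109 = 0.694.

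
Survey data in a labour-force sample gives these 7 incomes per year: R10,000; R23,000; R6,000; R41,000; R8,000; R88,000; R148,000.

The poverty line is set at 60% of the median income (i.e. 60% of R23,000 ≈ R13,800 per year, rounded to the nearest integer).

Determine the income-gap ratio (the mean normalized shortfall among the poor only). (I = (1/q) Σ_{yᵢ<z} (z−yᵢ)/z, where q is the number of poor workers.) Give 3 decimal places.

0.420

Below z: R6,000, R8,000, R10,000 (q = 3 of N = 7).
Relative gaps: 0.5652, 0.4203, 0.2754; sum = 1.260870.
The income-gap ratio divides by q (the poor only): 1.260870 / 3 = 0.420.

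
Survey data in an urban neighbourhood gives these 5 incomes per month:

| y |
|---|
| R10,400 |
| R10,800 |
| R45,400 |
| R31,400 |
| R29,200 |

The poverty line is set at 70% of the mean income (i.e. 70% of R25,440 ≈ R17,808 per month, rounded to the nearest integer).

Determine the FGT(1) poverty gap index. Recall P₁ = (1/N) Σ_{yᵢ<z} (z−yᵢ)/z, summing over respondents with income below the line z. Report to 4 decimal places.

Poor units: R10,400, R10,800 (q = 2 of N = 5).
Gap ratios (z−y)/z: (17808−10400)/17808 = 0.4160; (17808−10800)/17808 = 0.3935.
Σ = 0.809524. Dividing by the full population N = 5 gives P₁ = 0.1619.

0.1619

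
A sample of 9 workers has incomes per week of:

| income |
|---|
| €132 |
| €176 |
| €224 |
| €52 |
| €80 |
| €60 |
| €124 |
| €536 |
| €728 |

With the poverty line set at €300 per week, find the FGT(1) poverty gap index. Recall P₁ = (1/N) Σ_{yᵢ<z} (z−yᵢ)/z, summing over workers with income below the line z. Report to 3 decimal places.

0.464

Below the line: €52, €60, €80, €124, €132, €176, €224 (q = 7 of N = 9).
Shortfall ratios: (300−52)/300 = 0.8267; (300−60)/300 = 0.8000; (300−80)/300 = 0.7333; (300−124)/300 = 0.5867; (300−132)/300 = 0.5600; (300−176)/300 = 0.4133; (300−224)/300 = 0.2533.
Sum of shortfalls = 4.173333; P₁ averages over all N: 4.173333 / 9 = 0.464.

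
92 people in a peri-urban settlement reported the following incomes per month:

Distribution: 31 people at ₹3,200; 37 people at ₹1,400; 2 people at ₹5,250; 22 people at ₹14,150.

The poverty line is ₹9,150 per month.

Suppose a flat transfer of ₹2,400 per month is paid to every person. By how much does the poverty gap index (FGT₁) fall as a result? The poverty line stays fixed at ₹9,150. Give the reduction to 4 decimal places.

0.1996

Before: below the line — 37×₹1,400, 31×₹3,200, 2×₹5,250; poverty gap index (FGT₁) = 0.569019.
After the ₹2,400 transfer: below the line — 37×₹3,800, 31×₹5,600, 2×₹7,650; poverty gap index (FGT₁) = 0.369446.
Reduction = 0.569019 − 0.369446 = 0.1996.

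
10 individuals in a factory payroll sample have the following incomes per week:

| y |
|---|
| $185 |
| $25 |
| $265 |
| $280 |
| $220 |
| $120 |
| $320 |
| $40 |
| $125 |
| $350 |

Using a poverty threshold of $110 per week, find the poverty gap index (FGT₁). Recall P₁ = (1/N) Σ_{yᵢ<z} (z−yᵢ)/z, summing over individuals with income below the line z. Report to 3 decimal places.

0.141

Incomes under z: $25, $40 (q = 2 of N = 10).
Gap ratios (z−y)/z: (110−25)/110 = 0.7727; (110−40)/110 = 0.6364.
Sum of shortfalls = 1.409091; P₁ averages over all N: 1.409091 / 10 = 0.141.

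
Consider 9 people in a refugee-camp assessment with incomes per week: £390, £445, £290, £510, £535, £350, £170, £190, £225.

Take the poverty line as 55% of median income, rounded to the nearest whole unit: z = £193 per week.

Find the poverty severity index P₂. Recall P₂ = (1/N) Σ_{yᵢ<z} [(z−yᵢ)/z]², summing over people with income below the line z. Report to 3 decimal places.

Incomes under z: £170, £190 (q = 2 of N = 9).
Shortfall ratios: (193−170)/193 = 0.1192; (193−190)/193 = 0.0155.
Squared: 0.0142; 0.0002.
Sum = 0.014443; P₂ = 0.014443 / 9 = 0.002.

0.002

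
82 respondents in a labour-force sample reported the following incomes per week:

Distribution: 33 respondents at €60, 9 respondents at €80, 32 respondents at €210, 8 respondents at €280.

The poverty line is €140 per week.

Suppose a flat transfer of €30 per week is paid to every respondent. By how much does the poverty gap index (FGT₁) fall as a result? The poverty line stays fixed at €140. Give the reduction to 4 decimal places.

0.1098

Before: below the line — 33×€60, 9×€80; poverty gap index (FGT₁) = 0.277003.
After the €30 transfer: below the line — 33×€90, 9×€110; poverty gap index (FGT₁) = 0.167247.
Reduction = 0.277003 − 0.167247 = 0.1098.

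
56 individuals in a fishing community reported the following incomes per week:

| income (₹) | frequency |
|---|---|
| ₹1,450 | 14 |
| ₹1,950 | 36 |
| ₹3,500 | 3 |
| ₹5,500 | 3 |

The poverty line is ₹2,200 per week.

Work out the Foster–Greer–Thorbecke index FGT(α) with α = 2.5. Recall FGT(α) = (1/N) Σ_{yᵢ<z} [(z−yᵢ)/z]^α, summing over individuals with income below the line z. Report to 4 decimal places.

Below the line: 14×₹1,450, 36×₹1,950 (q = 50 of N = 56).
Gap ratios (z−y)/z: (2200−1450)/2200 = 0.3409 (×14); (2200−1950)/2200 = 0.1136 (×36).
Raised to α = 2.5: 0.06786 (×14); 0.00435 (×36).
Sum = 1.106712; FGT(2.5) = 1.106712 / 56 = 0.0198.

0.0198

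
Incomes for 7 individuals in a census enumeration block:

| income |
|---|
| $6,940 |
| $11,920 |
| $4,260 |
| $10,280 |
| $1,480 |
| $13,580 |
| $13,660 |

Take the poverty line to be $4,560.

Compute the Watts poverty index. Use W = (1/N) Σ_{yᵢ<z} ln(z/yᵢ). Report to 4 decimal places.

Incomes under z: $1,480, $4,260 (q = 2 of N = 7).
Log gaps: ln(4560/1480) = 1.1253; ln(4560/4260) = 0.0681.
W = 1.193334 / 7 = 0.1705.

0.1705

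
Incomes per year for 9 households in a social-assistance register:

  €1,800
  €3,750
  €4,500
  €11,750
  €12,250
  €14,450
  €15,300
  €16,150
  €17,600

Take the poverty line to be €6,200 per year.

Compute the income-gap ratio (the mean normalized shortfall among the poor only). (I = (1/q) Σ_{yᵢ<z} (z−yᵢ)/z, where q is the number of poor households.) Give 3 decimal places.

0.460

Incomes under z: €1,800, €3,750, €4,500 (q = 3 of N = 9).
Shortfall ratios (z−y)/z: 0.7097, 0.3952, 0.2742; sum = 1.379032.
The income-gap ratio divides by q (the poor only): 1.379032 / 3 = 0.460.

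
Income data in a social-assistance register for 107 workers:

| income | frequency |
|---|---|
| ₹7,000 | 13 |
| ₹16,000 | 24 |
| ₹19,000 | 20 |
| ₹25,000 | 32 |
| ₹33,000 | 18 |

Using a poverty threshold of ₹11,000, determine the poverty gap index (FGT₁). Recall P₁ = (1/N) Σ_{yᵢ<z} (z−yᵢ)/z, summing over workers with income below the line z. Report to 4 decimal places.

Incomes under z: 13×₹7,000 (q = 13 of N = 107).
Normalized shortfalls: (11000−7000)/11000 = 0.3636 (×13).
Sum of shortfalls = 4.727273; P₁ averages over all N: 4.727273 / 107 = 0.0442.

0.0442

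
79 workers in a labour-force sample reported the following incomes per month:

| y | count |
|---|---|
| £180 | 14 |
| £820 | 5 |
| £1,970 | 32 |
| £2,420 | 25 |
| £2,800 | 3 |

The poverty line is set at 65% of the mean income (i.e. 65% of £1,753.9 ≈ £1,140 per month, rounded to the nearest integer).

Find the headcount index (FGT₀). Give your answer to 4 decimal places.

0.2405

19 of the 79 workers have income below £1,140.
H = 19/79 = 0.2405.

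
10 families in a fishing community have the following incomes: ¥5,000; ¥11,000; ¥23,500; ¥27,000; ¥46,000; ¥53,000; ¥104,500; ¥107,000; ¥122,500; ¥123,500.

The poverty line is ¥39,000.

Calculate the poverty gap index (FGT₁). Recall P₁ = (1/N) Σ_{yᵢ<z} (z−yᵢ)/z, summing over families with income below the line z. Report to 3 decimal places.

Incomes under z: ¥5,000, ¥11,000, ¥23,500, ¥27,000 (q = 4 of N = 10).
Gap ratios (z−y)/z: (39000−5000)/39000 = 0.8718; (39000−11000)/39000 = 0.7179; (39000−23500)/39000 = 0.3974; (39000−27000)/39000 = 0.3077.
Σ = 2.294872. Dividing by the full population N = 10 gives P₁ = 0.229.

0.229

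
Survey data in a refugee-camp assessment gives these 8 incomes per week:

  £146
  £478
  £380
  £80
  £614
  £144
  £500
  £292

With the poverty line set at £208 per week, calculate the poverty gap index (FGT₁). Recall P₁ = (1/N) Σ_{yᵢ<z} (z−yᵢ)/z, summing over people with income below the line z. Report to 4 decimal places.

0.1526

Incomes under z: £80, £144, £146 (q = 3 of N = 8).
Gap ratios (z−y)/z: (208−80)/208 = 0.6154; (208−144)/208 = 0.3077; (208−146)/208 = 0.2981.
Sum of shortfalls = 1.221154; P₁ averages over all N: 1.221154 / 8 = 0.1526.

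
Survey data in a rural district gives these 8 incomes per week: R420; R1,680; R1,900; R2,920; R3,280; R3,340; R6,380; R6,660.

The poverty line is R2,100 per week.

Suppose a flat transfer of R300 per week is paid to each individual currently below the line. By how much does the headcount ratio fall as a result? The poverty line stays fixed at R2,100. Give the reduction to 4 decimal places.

0.1250

Before: below the line — R420, R1,680, R1,900; headcount ratio = 0.375000.
After the R300 transfer: below the line — R720, R1,980; headcount ratio = 0.250000.
Reduction = 0.375000 − 0.250000 = 0.1250.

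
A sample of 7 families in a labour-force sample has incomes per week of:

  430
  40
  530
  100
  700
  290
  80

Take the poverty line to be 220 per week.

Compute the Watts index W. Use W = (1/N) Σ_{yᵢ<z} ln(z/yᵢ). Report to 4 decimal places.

0.5007

Poor units: 40, 80, 100 (q = 3 of N = 7).
Log gaps: ln(220/40) = 1.7047; ln(220/80) = 1.0116; ln(220/100) = 0.7885.
W = 3.504806 / 7 = 0.5007.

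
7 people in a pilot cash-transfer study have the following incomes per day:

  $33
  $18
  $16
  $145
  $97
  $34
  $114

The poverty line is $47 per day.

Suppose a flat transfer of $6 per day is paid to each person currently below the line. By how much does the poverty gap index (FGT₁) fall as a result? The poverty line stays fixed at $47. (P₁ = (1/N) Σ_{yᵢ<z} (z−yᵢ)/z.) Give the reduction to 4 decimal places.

Before: below the line — $16, $18, $33, $34; poverty gap index (FGT₁) = 0.264438.
After the $6 transfer: below the line — $22, $24, $39, $40; poverty gap index (FGT₁) = 0.191489.
Reduction = 0.264438 − 0.191489 = 0.0729.

0.0729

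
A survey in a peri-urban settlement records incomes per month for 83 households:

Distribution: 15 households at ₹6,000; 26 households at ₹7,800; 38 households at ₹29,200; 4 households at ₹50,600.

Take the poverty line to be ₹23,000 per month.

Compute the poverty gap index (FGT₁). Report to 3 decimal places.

Below the line: 15×₹6,000, 26×₹7,800 (q = 41 of N = 83).
Shortfall ratios: (23000−6000)/23000 = 0.7391 (×15); (23000−7800)/23000 = 0.6609 (×26).
Σ = 28.269565. Dividing by the full population N = 83 gives P₁ = 0.341.

0.341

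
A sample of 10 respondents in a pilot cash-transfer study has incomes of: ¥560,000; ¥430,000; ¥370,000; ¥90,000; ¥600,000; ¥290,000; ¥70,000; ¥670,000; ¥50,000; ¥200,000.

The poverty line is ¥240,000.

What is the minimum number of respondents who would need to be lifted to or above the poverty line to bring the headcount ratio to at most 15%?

3

4 of the 10 respondents are poor, so H = 4/10 = 0.400.
A headcount ratio of at most 15% allows at most ⌊0.15 × 10⌋ = 1 poor respondents.
So at least 4 − 1 = 3 must be lifted.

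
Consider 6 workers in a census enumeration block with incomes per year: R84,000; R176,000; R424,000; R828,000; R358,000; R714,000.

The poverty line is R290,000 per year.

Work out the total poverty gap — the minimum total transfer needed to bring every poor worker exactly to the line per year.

R320,000

Below the line: R84,000, R176,000 (q = 2 of N = 6).
Individual gaps: 290000−84000 = 206000; 290000−176000 = 114000.
Aggregate gap = R320,000.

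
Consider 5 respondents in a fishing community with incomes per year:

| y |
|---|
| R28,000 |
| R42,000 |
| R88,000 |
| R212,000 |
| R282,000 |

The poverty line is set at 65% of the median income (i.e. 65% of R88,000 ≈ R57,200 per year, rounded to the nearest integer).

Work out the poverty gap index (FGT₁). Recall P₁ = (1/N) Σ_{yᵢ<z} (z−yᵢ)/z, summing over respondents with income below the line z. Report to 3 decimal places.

0.155

Poor units: R28,000, R42,000 (q = 2 of N = 5).
Shortfall ratios: (57200−28000)/57200 = 0.5105; (57200−42000)/57200 = 0.2657.
Sum of shortfalls = 0.776224; P₁ averages over all N: 0.776224 / 5 = 0.155.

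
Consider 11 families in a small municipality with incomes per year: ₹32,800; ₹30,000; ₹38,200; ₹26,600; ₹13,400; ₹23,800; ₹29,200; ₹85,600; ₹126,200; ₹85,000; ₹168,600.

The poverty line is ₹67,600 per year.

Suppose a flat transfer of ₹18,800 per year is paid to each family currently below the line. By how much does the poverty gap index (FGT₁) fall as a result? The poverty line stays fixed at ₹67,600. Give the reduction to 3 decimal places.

0.177

Before: below the line — ₹13,400, ₹23,800, ₹26,600, ₹29,200, ₹30,000, ₹32,800, ₹38,200; poverty gap index (FGT₁) = 0.37547.
After the ₹18,800 transfer: below the line — ₹32,200, ₹42,600, ₹45,400, ₹48,000, ₹48,800, ₹51,600, ₹57,000; poverty gap index (FGT₁) = 0.19849.
Reduction = 0.37547 − 0.19849 = 0.177.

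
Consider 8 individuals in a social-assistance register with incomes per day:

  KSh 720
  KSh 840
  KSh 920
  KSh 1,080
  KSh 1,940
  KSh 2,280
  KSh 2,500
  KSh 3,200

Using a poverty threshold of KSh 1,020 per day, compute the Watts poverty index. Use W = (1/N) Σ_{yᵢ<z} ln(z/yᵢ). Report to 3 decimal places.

0.081

Below the line: KSh 720, KSh 840, KSh 920 (q = 3 of N = 8).
Log shortfalls: ln(1020/720) = 0.3483; ln(1020/840) = 0.1942; ln(1020/920) = 0.1032.
W = 0.645647 / 8 = 0.081.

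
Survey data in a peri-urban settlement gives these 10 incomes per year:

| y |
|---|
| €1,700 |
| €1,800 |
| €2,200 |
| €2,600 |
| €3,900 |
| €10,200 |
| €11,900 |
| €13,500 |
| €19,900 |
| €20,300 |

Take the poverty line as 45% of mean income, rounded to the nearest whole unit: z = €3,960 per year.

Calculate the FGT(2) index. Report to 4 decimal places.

0.0939

Below z: €1,700, €1,800, €2,200, €2,600, €3,900 (q = 5 of N = 10).
Relative gaps: (3960−1700)/3960 = 0.5707; (3960−1800)/3960 = 0.5455; (3960−2200)/3960 = 0.4444; (3960−2600)/3960 = 0.3434; (3960−3900)/3960 = 0.0152.
Squared: 0.3257; 0.2975; 0.1975; 0.1179; 0.0002.
Sum = 0.938935; P₂ = 0.938935 / 10 = 0.0939.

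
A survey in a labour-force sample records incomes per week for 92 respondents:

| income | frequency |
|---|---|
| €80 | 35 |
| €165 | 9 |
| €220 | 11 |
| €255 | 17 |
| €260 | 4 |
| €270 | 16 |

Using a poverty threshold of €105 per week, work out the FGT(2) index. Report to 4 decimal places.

0.0216

Poor units: 35×€80 (q = 35 of N = 92).
Normalized shortfalls: (105−80)/105 = 0.2381 (×35).
Squared: 0.0567 (×35).
Sum = 1.984127; P₂ = 1.984127 / 92 = 0.0216.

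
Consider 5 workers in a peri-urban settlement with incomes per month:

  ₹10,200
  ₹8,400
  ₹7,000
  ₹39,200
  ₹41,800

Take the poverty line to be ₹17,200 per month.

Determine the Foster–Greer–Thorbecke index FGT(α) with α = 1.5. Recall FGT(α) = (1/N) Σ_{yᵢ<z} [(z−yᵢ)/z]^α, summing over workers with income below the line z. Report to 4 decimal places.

0.2165

Poor units: ₹7,000, ₹8,400, ₹10,200 (q = 3 of N = 5).
Gap ratios (z−y)/z: (17200−7000)/17200 = 0.5930; (17200−8400)/17200 = 0.5116; (17200−10200)/17200 = 0.4070.
Raised to α = 1.5: 0.45668; 0.36596; 0.25963.
Sum = 1.082263; FGT(1.5) = 1.082263 / 5 = 0.2165.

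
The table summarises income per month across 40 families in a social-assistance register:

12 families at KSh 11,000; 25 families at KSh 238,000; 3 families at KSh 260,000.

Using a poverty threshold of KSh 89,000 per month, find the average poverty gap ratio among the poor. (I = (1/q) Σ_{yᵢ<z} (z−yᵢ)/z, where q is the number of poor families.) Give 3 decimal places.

Poor units: 12×KSh 11,000 (q = 12 of N = 40).
Shortfall ratios (z−y)/z: 0.8764 (×12); sum = 10.516854.
I averages over the q = 12 poor units only: 10.516854 / 12 = 0.876.

0.876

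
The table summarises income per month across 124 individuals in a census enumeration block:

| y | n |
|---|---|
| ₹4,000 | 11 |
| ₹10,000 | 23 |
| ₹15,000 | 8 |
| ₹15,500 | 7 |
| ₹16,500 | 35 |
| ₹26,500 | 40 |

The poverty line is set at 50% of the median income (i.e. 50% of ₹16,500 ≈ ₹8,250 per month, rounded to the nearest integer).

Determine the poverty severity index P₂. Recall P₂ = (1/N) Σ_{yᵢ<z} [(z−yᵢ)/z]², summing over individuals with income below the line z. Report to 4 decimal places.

0.0235

Poor units: 11×₹4,000 (q = 11 of N = 124).
Shortfall ratios: (8250−4000)/8250 = 0.5152 (×11).
Squared: 0.2654 (×11).
Sum = 2.919192; P₂ = 2.919192 / 124 = 0.0235.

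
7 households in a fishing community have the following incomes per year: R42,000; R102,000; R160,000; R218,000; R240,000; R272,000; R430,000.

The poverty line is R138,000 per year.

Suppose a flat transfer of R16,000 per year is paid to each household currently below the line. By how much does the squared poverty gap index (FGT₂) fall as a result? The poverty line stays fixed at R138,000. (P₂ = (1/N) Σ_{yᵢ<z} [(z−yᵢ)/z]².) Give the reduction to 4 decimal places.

Before: below the line — R42,000, R102,000; squared poverty gap index (FGT₂) = 0.078855.
After the R16,000 transfer: below the line — R58,000, R118,000; squared poverty gap index (FGT₂) = 0.051010.
Reduction = 0.078855 − 0.051010 = 0.0278.

0.0278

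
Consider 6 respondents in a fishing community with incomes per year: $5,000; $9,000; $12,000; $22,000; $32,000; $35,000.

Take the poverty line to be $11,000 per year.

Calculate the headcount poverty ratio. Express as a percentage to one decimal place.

2 of the 6 respondents have income below $11,000.
H = 2/6 = 33.3%.

33.3%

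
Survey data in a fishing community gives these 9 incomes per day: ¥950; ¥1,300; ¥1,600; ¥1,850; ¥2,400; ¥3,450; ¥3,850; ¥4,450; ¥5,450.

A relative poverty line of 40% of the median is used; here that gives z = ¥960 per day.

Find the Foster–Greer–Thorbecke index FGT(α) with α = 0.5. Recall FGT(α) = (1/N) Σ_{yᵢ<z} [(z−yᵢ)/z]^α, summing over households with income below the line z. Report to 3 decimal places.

0.011

Poor units: ¥950 (q = 1 of N = 9).
Shortfall ratios: (960−950)/960 = 0.0104.
Raised to α = 0.5: 0.10206.
Sum = 0.102062; FGT(0.5) = 0.102062 / 9 = 0.011.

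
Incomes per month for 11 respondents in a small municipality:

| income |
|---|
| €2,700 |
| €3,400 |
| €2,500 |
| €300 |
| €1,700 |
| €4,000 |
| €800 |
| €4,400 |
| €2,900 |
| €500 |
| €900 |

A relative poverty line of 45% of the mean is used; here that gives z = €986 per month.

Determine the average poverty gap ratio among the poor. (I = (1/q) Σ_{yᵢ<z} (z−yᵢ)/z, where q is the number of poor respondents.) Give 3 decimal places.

Below the line: €300, €500, €800, €900 (q = 4 of N = 11).
Relative gaps: 0.6957, 0.4929, 0.1886, 0.0872; sum = 1.464503.
The income-gap ratio divides by q (the poor only): 1.464503 / 4 = 0.366.

0.366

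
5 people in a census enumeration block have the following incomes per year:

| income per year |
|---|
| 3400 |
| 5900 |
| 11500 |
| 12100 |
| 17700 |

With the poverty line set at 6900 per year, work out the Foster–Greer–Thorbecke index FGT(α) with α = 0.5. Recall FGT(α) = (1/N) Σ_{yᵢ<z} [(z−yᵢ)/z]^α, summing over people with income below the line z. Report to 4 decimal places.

0.2186

Below the line: 3400, 5900 (q = 2 of N = 5).
Gap ratios (z−y)/z: (6900−3400)/6900 = 0.5072; (6900−5900)/6900 = 0.1449.
Raised to α = 0.5: 0.71221; 0.38069.
Sum = 1.092906; FGT(0.5) = 1.092906 / 5 = 0.2186.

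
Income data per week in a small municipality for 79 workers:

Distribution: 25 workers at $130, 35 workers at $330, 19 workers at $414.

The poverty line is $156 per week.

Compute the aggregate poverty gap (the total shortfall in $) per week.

$650

Poor units: 25×$130 (q = 25 of N = 79).
Individual gaps: 25×(156−130) = 650.
Aggregate gap = $650.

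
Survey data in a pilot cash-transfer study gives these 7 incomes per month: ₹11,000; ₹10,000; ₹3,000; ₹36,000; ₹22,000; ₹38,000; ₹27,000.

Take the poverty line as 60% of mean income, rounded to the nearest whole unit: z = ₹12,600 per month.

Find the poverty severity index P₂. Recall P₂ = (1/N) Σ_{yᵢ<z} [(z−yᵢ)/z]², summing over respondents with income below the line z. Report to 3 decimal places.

0.091

Below z: ₹3,000, ₹10,000, ₹11,000 (q = 3 of N = 7).
Gap ratios (z−y)/z: (12600−3000)/12600 = 0.7619; (12600−10000)/12600 = 0.2063; (12600−11000)/12600 = 0.1270.
Squared: 0.5805; 0.0426; 0.0161.
Sum = 0.639204; P₂ = 0.639204 / 7 = 0.091.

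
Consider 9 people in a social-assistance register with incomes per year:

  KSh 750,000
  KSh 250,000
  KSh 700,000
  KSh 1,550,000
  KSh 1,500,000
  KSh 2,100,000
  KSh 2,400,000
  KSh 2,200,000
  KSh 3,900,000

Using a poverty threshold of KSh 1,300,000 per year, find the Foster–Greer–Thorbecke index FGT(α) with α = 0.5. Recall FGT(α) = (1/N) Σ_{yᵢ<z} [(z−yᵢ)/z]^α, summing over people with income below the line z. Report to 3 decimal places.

0.248

Incomes under z: KSh 250,000, KSh 700,000, KSh 750,000 (q = 3 of N = 9).
Normalized shortfalls: (1300000−250000)/1300000 = 0.8077; (1300000−700000)/1300000 = 0.4615; (1300000−750000)/1300000 = 0.4231.
Raised to α = 0.5: 0.89872; 0.67937; 0.65044.
Sum = 2.228527; FGT(0.5) = 2.228527 / 9 = 0.248.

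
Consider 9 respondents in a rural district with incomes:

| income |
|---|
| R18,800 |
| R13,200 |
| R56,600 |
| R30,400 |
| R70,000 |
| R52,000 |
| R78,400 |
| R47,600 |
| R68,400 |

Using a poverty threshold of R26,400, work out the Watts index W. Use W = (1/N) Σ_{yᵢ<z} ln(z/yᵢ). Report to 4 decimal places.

0.1147

Incomes under z: R13,200, R18,800 (q = 2 of N = 9).
Log gaps: ln(26400/13200) = 0.6931; ln(26400/18800) = 0.3395.
W = 1.032654 / 9 = 0.1147.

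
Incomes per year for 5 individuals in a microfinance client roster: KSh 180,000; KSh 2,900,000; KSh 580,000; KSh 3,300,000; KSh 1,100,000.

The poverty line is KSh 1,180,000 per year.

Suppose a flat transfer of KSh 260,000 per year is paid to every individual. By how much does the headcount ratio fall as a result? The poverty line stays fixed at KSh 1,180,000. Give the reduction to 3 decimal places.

0.200

Before: below the line — KSh 180,000, KSh 580,000, KSh 1,100,000; headcount ratio = 0.60000.
After the KSh 260,000 transfer: below the line — KSh 440,000, KSh 840,000; headcount ratio = 0.40000.
Reduction = 0.60000 − 0.40000 = 0.200.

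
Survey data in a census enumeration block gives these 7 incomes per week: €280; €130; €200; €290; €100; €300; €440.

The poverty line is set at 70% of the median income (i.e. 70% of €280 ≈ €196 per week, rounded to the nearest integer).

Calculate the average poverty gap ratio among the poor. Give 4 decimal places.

0.4133

Incomes under z: €100, €130 (q = 2 of N = 7).
Relative gaps: 0.4898, 0.3367; sum = 0.826531.
The income-gap ratio divides by q (the poor only): 0.826531 / 2 = 0.4133.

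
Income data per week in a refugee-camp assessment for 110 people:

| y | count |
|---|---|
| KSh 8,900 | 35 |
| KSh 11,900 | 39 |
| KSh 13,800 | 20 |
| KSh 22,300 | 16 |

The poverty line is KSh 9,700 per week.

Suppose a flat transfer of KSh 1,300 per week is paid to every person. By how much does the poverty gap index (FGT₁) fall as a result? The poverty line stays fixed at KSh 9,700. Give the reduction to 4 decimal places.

0.0262

Before: below the line — 35×KSh 8,900; poverty gap index (FGT₁) = 0.026242.
After the KSh 1,300 transfer: below the line — none; poverty gap index (FGT₁) = 0.000000.
Reduction = 0.026242 − 0.000000 = 0.0262.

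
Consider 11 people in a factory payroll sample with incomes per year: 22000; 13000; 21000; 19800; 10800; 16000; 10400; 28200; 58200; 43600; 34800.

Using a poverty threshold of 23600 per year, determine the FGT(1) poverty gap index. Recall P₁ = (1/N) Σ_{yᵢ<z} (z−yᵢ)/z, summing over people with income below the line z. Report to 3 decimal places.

0.201

Below z: 10400, 10800, 13000, 16000, 19800, 21000, 22000 (q = 7 of N = 11).
Relative gaps: (23600−10400)/23600 = 0.5593; (23600−10800)/23600 = 0.5424; (23600−13000)/23600 = 0.4492; (23600−16000)/23600 = 0.3220; (23600−19800)/23600 = 0.1610; (23600−21000)/23600 = 0.1102; (23600−22000)/23600 = 0.0678.
Σ = 2.211864. Dividing by the full population N = 11 gives P₁ = 0.201.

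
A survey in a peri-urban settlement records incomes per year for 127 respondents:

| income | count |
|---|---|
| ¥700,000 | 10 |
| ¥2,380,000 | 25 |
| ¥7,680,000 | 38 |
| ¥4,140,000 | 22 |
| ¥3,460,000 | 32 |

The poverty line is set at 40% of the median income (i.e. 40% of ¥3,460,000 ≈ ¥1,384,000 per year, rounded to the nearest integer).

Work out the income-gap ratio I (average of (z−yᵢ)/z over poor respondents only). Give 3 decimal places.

0.494

Below z: 10×¥700,000 (q = 10 of N = 127).
Shortfall ratios (z−y)/z: 0.4942 (×10); sum = 4.942197.
The income-gap ratio divides by q (the poor only): 4.942197 / 10 = 0.494.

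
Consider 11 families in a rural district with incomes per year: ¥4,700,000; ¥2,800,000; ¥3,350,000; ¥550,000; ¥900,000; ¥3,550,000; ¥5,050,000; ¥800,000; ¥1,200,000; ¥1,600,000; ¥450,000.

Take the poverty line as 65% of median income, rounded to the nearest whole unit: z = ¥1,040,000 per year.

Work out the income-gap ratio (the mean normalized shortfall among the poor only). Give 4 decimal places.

0.3510

Poor units: ¥450,000, ¥550,000, ¥800,000, ¥900,000 (q = 4 of N = 11).
Relative gaps: 0.5673, 0.4712, 0.2308, 0.1346; sum = 1.403846.
The income-gap ratio divides by q (the poor only): 1.403846 / 4 = 0.3510.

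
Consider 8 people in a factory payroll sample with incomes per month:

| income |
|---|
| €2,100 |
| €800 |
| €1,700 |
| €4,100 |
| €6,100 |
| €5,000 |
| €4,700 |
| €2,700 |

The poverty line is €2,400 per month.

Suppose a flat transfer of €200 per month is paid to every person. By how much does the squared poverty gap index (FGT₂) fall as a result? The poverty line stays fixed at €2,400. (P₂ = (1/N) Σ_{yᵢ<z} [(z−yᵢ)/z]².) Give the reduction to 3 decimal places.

Before: below the line — €800, €1,700, €2,100; squared poverty gap index (FGT₂) = 0.06814.
After the €200 transfer: below the line — €1,000, €1,900, €2,300; squared poverty gap index (FGT₂) = 0.04818.
Reduction = 0.06814 − 0.04818 = 0.020.

0.020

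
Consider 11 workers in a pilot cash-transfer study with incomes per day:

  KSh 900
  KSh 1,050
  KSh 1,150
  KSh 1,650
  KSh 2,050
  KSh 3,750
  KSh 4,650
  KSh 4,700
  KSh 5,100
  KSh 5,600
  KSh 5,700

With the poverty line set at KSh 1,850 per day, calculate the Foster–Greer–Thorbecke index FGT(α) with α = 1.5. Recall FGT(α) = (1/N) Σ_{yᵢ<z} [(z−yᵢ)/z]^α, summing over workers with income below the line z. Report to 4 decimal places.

0.0837

Below z: KSh 900, KSh 1,050, KSh 1,150, KSh 1,650 (q = 4 of N = 11).
Gap ratios (z−y)/z: (1850−900)/1850 = 0.5135; (1850−1050)/1850 = 0.4324; (1850−1150)/1850 = 0.3784; (1850−1650)/1850 = 0.1081.
Raised to α = 1.5: 0.36798; 0.28437; 0.23275; 0.03555.
Sum = 0.920644; FGT(1.5) = 0.920644 / 11 = 0.0837.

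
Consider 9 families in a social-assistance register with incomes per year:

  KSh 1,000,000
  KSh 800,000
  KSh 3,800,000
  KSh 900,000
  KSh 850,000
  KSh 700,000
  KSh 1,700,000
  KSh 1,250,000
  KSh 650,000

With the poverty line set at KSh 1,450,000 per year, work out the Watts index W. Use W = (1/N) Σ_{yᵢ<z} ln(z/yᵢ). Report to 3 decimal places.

0.406

Below the line: KSh 650,000, KSh 700,000, KSh 800,000, KSh 850,000, KSh 900,000, KSh 1,000,000, KSh 1,250,000 (q = 7 of N = 9).
Log shortfalls: ln(1450000/650000) = 0.8023; ln(1450000/700000) = 0.7282; ln(1450000/800000) = 0.5947; ln(1450000/850000) = 0.5341; ln(1450000/900000) = 0.4769; ln(1450000/1000000) = 0.3716; ln(1450000/1250000) = 0.1484.
W = 3.656282 / 9 = 0.406.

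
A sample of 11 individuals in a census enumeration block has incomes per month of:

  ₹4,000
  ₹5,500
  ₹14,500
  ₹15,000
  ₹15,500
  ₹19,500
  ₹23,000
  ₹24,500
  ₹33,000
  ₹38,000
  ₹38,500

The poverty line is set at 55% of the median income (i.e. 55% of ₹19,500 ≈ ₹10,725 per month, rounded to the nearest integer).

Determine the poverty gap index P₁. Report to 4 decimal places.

Below the line: ₹4,000, ₹5,500 (q = 2 of N = 11).
Shortfall ratios: (10725−4000)/10725 = 0.6270; (10725−5500)/10725 = 0.4872.
Sum of shortfalls = 1.114219; P₁ averages over all N: 1.114219 / 11 = 0.1013.

0.1013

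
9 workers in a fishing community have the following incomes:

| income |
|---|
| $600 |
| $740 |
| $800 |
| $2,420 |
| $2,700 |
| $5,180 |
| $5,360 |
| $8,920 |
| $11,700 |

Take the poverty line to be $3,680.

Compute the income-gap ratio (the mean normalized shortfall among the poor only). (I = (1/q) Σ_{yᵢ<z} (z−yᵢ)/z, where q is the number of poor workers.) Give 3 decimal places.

Poor units: $600, $740, $800, $2,420, $2,700 (q = 5 of N = 9).
Relative gaps: 0.8370, 0.7989, 0.7826, 0.3424, 0.2663; sum = 3.027174.
The income-gap ratio divides by q (the poor only): 3.027174 / 5 = 0.605.

0.605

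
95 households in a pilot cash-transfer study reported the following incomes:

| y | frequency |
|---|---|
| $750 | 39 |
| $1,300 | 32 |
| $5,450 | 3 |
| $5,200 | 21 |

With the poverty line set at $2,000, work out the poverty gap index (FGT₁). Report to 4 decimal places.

0.3745

Below z: 39×$750, 32×$1,300 (q = 71 of N = 95).
Shortfall ratios: (2000−750)/2000 = 0.6250 (×39); (2000−1300)/2000 = 0.3500 (×32).
Sum of shortfalls = 35.575000; P₁ averages over all N: 35.575000 / 95 = 0.3745.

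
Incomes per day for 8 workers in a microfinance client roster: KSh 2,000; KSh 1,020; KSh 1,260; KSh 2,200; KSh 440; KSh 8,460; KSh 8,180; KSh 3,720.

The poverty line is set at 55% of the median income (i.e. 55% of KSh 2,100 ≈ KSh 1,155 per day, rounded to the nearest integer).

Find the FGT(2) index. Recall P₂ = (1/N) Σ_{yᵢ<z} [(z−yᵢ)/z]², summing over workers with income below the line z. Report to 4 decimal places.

0.0496

Below z: KSh 440, KSh 1,020 (q = 2 of N = 8).
Gap ratios (z−y)/z: (1155−440)/1155 = 0.6190; (1155−1020)/1155 = 0.1169.
Squared: 0.3832; 0.0137.
Sum = 0.396882; P₂ = 0.396882 / 8 = 0.0496.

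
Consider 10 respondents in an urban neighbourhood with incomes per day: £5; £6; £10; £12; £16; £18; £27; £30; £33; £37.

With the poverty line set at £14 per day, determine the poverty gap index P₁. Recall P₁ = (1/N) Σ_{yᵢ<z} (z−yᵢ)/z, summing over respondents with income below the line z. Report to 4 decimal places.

0.1643

Below the line: £5, £6, £10, £12 (q = 4 of N = 10).
Gap ratios (z−y)/z: (14−5)/14 = 0.6429; (14−6)/14 = 0.5714; (14−10)/14 = 0.2857; (14−12)/14 = 0.1429.
Σ = 1.642857. Dividing by the full population N = 10 gives P₁ = 0.1643.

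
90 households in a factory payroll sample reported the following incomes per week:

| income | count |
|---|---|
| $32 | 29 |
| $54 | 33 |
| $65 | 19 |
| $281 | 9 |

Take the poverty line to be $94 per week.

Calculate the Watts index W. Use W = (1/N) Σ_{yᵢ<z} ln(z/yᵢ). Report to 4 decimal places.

0.6283

Poor units: 29×$32, 33×$54, 19×$65 (q = 81 of N = 90).
Log shortfalls: ln(94/32) = 1.0776 (×29); ln(94/54) = 0.5543 (×33); ln(94/65) = 0.3689 (×19).
W = 56.550705 / 90 = 0.6283.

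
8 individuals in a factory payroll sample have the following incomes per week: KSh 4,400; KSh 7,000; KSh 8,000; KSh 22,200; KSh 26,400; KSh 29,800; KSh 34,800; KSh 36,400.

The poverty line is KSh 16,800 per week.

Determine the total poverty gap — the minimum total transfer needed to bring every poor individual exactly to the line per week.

Incomes under z: KSh 4,400, KSh 7,000, KSh 8,000 (q = 3 of N = 8).
Individual gaps: 16800−4400 = 12400; 16800−7000 = 9800; 16800−8000 = 8800.
Aggregate gap = KSh 31,000.

KSh 31,000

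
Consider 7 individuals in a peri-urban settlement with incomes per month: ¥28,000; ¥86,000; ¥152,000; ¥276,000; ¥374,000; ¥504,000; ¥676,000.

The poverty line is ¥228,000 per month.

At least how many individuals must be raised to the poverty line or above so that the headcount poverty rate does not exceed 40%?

3 of the 7 individuals are poor, so H = 3/7 = 0.429.
A headcount ratio of at most 40% allows at most ⌊0.40 × 7⌋ = 2 poor individuals.
So at least 3 − 2 = 1 must be lifted.

1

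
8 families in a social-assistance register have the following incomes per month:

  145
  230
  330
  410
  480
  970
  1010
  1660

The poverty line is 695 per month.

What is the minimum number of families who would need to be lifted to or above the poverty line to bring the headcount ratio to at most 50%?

Currently q = 5 of N = 8 are below the line (H = 0.625).
A headcount ratio of at most 50% allows at most ⌊0.50 × 8⌋ = 4 poor families.
So at least 5 − 4 = 1 must be lifted.

1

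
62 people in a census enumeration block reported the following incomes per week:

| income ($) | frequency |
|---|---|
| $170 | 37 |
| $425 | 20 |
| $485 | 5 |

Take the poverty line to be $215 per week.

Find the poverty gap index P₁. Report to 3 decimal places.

Poor units: 37×$170 (q = 37 of N = 62).
Gap ratios (z−y)/z: (215−170)/215 = 0.2093 (×37).
Σ = 7.744186. Dividing by the full population N = 62 gives P₁ = 0.125.

0.125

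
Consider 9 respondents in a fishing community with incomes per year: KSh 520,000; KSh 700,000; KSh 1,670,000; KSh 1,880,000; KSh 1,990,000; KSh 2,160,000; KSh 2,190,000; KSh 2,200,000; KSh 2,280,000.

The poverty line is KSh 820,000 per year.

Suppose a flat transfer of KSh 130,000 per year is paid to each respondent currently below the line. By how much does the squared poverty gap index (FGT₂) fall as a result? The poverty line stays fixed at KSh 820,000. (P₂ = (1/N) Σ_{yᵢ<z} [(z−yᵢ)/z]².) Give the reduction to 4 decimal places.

Before: below the line — KSh 520,000, KSh 700,000; squared poverty gap index (FGT₂) = 0.017252.
After the KSh 130,000 transfer: below the line — KSh 650,000; squared poverty gap index (FGT₂) = 0.004776.
Reduction = 0.017252 − 0.004776 = 0.0125.

0.0125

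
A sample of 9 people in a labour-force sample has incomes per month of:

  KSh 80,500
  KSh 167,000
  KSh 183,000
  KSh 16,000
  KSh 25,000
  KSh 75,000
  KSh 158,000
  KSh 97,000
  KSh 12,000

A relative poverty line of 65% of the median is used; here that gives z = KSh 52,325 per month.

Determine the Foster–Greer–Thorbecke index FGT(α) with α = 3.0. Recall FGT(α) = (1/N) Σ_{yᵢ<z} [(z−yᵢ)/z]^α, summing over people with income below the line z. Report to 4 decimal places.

0.1039

Below the line: KSh 12,000, KSh 16,000, KSh 25,000 (q = 3 of N = 9).
Relative gaps: (52325−12000)/52325 = 0.7707; (52325−16000)/52325 = 0.6942; (52325−25000)/52325 = 0.5222.
Raised to α = 3.0: 0.45772; 0.33457; 0.14241.
Sum = 0.934701; FGT(3.0) = 0.934701 / 9 = 0.1039.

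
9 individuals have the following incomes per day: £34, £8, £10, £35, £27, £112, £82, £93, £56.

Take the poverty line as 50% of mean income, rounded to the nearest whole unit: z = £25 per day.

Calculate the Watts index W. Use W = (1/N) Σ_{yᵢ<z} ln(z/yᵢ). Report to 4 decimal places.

0.2284

Below z: £8, £10 (q = 2 of N = 9).
Log gaps: ln(25/8) = 1.1394; ln(25/10) = 0.9163.
W = 2.055725 / 9 = 0.2284.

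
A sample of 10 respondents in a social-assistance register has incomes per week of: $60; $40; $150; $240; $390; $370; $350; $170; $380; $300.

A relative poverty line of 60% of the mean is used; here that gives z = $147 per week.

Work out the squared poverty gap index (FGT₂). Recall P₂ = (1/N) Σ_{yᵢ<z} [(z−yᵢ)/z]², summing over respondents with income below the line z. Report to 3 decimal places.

Incomes under z: $40, $60 (q = 2 of N = 10).
Relative gaps: (147−40)/147 = 0.7279; (147−60)/147 = 0.5918.
Squared: 0.5298; 0.3503.
Sum = 0.880096; P₂ = 0.880096 / 10 = 0.088.

0.088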